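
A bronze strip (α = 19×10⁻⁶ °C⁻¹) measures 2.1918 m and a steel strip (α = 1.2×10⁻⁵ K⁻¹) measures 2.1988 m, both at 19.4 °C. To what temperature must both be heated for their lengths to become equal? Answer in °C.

T = 478.2 °C

Equal length when α₁L₁ΔT − α₂L₂ΔT = L₂ − L₁ = 7.00×10⁻³ m
α₁L₁ = 4.16442×10⁻⁵, α₂L₂ = 2.63856×10⁻⁵ → Δ(αL) = 1.52586×10⁻⁵ m/K
ΔT = 7.00×10⁻³ / 1.52586×10⁻⁵ = 458.758 K, so T = 19.4 + 458.758 = 478.158 °C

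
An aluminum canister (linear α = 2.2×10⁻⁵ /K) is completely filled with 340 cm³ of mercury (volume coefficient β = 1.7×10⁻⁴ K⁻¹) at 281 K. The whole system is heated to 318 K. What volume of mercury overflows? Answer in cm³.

1.31 cm³

The canister also expands: β_container ≈ 3α = 6.6×10⁻⁵ /K
Net overflow = V₀(β_liq − 3α_cont)ΔT
β − 3α = 1.70×10⁻⁴ − 6.6×10⁻⁵ = 1.04×10⁻⁴ /K; ΔT = 37 K
ΔV = 340 × 1.04×10⁻⁴ × 37 = 1.31 cm³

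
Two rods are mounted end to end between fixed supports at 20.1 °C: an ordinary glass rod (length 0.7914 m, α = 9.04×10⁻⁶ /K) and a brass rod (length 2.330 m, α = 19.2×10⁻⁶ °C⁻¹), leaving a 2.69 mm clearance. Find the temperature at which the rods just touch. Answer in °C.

T = 71.9 °C

Gap closes when ΔL₁ + ΔL₂ = 2.69 mm = 2.69×10⁻³ m
(α₁L₁ + α₂L₂)ΔT = g
α₁L₁ + α₂L₂ = 9.04×10⁻⁶×0.7914 + 19.2×10⁻⁶×2.330 = 5.1890256×10⁻⁵ m/K
ΔT = 2.69×10⁻³ / 5.1890256×10⁻⁵ = 51.840 K
T = 20.1 + 51.840 = 71.940 °C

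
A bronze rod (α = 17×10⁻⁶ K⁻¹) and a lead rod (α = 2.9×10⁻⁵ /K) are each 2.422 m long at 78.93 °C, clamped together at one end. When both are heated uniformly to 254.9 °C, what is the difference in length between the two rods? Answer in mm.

ΔT = 175.97 K
bronze: ΔL = 17×10⁻⁶ × 2.422 m × 175.97 = 7.2454×10⁻³ m = 7.2454 mm
lead: ΔL = 2.9×10⁻⁵ × 2.422 m × 175.97 = 1.2360×10⁻² m = 12.360 mm
difference = 12.360 − 7.2454 = 5.1146 mm

5.11 mm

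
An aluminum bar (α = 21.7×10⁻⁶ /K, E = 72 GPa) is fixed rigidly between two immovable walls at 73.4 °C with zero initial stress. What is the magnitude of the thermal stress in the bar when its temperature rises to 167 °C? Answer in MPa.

Fully constrained: the free strain ε = αΔT is blocked, so σ = Eε = EαΔT.
|ΔT| = 93.6 K
σ = 72.0×10⁹ × 21.7×10⁻⁶ × 93.6 = 1.46×10⁸ Pa

σ = 146 MPa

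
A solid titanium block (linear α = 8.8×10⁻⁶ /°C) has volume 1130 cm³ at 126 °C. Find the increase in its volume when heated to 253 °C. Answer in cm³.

Isotropic solid: β ≈ 3α = 2.6×10⁻⁵ /K; ΔT = 127 K
ΔV = 3αV₀ΔT = 3(8.8×10⁻⁶)(1130)(127) = 3.79 cm³

ΔV = 3.79 cm³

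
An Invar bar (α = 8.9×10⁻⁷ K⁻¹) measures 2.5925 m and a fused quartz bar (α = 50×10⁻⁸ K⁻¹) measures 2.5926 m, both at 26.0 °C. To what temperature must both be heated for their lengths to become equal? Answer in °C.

T = 124.9 °C

Equal length when α₁L₁ΔT − α₂L₂ΔT = L₂ − L₁ = 1.00×10⁻⁴ m
α₁L₁ = 2.307325×10⁻⁶, α₂L₂ = 1.2963×10⁻⁶ → Δ(αL) = 1.011025×10⁻⁶ m/K
ΔT = 1.00×10⁻⁴ / 1.011025×10⁻⁶ = 98.910 K, so T = 26.0 + 98.910 = 124.910 °C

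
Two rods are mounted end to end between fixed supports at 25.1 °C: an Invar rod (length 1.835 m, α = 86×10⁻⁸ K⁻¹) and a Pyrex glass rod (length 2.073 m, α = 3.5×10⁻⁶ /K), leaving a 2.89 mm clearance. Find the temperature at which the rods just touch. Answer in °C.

T = 352 °C

Gap closes when ΔL₁ + ΔL₂ = 2.89 mm = 2.89×10⁻³ m
(α₁L₁ + α₂L₂)ΔT = g
α₁L₁ + α₂L₂ = 86×10⁻⁸×1.835 + 3.5×10⁻⁶×2.073 = 8.8336×10⁻⁶ m/K
ΔT = 2.89×10⁻³ / 8.8336×10⁻⁶ = 327.16 K
T = 25.1 + 327.16 = 352.26 °C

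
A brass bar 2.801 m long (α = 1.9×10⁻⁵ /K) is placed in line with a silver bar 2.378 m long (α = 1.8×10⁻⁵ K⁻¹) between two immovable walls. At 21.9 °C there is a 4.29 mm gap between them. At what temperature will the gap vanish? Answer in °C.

α₁L₁ = 5.3219×10⁻⁵ m/K, α₂L₂ = 4.2804×10⁻⁵ m/K → total 9.6023×10⁻⁵ m/K
ΔT = g/(α₁L₁+α₂L₂) = 4.29×10⁻³ / 9.6023×10⁻⁵ = 44.677 K
T = 21.9 + 44.677 = 66.577 °C

T = 66.6 °C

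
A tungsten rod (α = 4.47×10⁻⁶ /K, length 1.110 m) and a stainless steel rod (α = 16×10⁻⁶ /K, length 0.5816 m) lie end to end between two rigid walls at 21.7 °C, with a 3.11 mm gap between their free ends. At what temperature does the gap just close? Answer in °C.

α₁L₁ = 4.9617×10⁻⁶ m/K, α₂L₂ = 9.3056×10⁻⁶ m/K → total 1.42673×10⁻⁵ m/K
ΔT = g/(α₁L₁+α₂L₂) = 3.11×10⁻³ / 1.42673×10⁻⁵ = 217.98 K
T = 21.7 + 217.98 = 239.68 °C

T = 240 °C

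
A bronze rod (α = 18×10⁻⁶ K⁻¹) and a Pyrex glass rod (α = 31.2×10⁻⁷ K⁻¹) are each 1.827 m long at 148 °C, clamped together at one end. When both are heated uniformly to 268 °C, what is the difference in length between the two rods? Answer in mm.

ΔT = 120 K
bronze: ΔL = 18×10⁻⁶ × 1.827 m × 120 = 3.9463×10⁻³ m = 3.9463 mm
Pyrex glass: ΔL = 31.2×10⁻⁷ × 1.827 m × 120 = 6.8403×10⁻⁴ m = 0.68403 mm
difference = 3.9463 − 0.68403 = 3.26227 mm

3.26 mm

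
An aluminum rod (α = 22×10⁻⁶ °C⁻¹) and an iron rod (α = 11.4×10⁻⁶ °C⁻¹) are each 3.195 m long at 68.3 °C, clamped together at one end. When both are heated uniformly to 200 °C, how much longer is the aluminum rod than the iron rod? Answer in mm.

4.46 mm

ΔT = 131.7 K
aluminum: ΔL = 22×10⁻⁶ × 3.195 m × 131.7 = 9.2572×10⁻³ m = 9.2572 mm
iron: ΔL = 11.4×10⁻⁶ × 3.195 m × 131.7 = 4.7969×10⁻³ m = 4.7969 mm
difference = 9.2572 − 4.7969 = 4.4603 mm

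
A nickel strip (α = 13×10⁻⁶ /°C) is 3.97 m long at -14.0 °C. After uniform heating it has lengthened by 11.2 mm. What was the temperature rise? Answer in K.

ΔT = 217 K

ΔL = αL₀ΔT ⇒ ΔT = ΔL / (αL₀)
ΔT = 11.2×10⁻³ m / (13×10⁻⁶ × 3.97 m) = 217.01 K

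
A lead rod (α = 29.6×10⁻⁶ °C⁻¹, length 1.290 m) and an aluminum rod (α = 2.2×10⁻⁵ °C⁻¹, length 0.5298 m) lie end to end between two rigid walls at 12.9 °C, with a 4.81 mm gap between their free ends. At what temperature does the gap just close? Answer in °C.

α₁L₁ = 3.8184×10⁻⁵ m/K, α₂L₂ = 1.16556×10⁻⁵ m/K → total 4.98396×10⁻⁵ m/K
ΔT = g/(α₁L₁+α₂L₂) = 4.81×10⁻³ / 4.98396×10⁻⁵ = 96.51 K
T = 12.9 + 96.51 = 109.41 °C

T = 109 °C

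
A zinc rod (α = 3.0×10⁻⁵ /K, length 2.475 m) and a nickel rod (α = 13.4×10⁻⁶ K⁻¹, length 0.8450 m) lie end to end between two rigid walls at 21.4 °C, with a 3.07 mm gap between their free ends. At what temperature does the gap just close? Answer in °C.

T = 57.3 °C

Gap closes when ΔL₁ + ΔL₂ = 3.07 mm = 3.07×10⁻³ m
(α₁L₁ + α₂L₂)ΔT = g
α₁L₁ + α₂L₂ = 3.0×10⁻⁵×2.475 + 13.4×10⁻⁶×0.8450 = 8.5573×10⁻⁵ m/K
ΔT = 3.07×10⁻³ / 8.5573×10⁻⁵ = 35.876 K
T = 21.4 + 35.876 = 57.276 °C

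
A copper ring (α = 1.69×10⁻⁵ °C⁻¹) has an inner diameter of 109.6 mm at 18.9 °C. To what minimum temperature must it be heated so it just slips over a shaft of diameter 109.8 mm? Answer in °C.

T = 127 °C

Required Δd = 109.8 − 109.6 = 0.2 mm
Δd = αd₀ΔT ⇒ ΔT = Δd/(αd₀) = 0.2 / (1.69×10⁻⁵ × 109.6) = 107.98 K
T_min = 18.9 + 107.98 = 126.88 °C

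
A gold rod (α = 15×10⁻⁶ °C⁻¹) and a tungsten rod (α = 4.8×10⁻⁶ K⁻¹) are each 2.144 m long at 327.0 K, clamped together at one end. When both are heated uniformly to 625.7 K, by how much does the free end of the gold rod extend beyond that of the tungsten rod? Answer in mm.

ΔT = 298.7 K
gold: ΔL = 15×10⁻⁶ × 2.144 m × 298.7 = 9.6062×10⁻³ m = 9.6062 mm
tungsten: ΔL = 4.8×10⁻⁶ × 2.144 m × 298.7 = 3.0740×10⁻³ m = 3.0740 mm
difference = 9.6062 − 3.0740 = 6.5322 mm

6.53 mm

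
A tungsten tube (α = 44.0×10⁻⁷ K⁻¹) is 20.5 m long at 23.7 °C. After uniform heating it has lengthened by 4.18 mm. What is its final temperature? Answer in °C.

T = 70.0 °C

ΔL = αL₀ΔT ⇒ ΔT = ΔL / (αL₀)
ΔT = 4.18×10⁻³ m / (44.0×10⁻⁷ × 20.5 m) = 46.341 K
T = 23.7 + 46.341 = 70.041 °C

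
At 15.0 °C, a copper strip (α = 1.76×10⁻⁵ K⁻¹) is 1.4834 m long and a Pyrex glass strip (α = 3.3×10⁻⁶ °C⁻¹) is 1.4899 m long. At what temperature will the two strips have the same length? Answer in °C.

T = 321.7 °C

L₁(1 + α₁ΔT) = L₂(1 + α₂ΔT) ⇒ ΔT = (L₂ − L₁)/(α₁L₁ − α₂L₂)
L₂ − L₁ = 1.4899 − 1.4834 = 6.50×10⁻³ m
α₁L₁ − α₂L₂ = 1.76×10⁻⁵×1.4834 − 3.3×10⁻⁶×1.4899 = 2.119117×10⁻⁵ m/K
ΔT = 6.50×10⁻³ / 2.119117×10⁻⁵ = 306.732 K
T = 15.0 + 306.732 = 321.732 °C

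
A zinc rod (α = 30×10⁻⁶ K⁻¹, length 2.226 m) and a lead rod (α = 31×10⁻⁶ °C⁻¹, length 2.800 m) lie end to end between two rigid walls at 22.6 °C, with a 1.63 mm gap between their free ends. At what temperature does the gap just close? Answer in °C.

T = 33.2 °C

Gap closes when ΔL₁ + ΔL₂ = 1.63 mm = 1.63×10⁻³ m
(α₁L₁ + α₂L₂)ΔT = g
α₁L₁ + α₂L₂ = 30×10⁻⁶×2.226 + 31×10⁻⁶×2.800 = 1.5358×10⁻⁴ m/K
ΔT = 1.63×10⁻³ / 1.5358×10⁻⁴ = 10.613 K
T = 22.6 + 10.613 = 33.213 °C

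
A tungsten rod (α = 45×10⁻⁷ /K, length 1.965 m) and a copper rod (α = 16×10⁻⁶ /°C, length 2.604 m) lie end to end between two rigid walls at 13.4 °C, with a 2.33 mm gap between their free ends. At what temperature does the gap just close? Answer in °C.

T = 59.5 °C

α₁L₁ = 8.8425×10⁻⁶ m/K, α₂L₂ = 4.1664×10⁻⁵ m/K → total 5.05065×10⁻⁵ m/K
ΔT = g/(α₁L₁+α₂L₂) = 2.33×10⁻³ / 5.05065×10⁻⁵ = 46.133 K
T = 13.4 + 46.133 = 59.533 °C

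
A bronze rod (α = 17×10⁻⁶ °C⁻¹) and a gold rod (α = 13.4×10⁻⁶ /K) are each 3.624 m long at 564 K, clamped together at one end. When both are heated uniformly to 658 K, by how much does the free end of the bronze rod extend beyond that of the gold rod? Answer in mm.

ΔT = 94 K
bronze: ΔL = 17×10⁻⁶ × 3.624 m × 94 = 5.7912×10⁻³ m = 5.7912 mm
gold: ΔL = 13.4×10⁻⁶ × 3.624 m × 94 = 4.5648×10⁻³ m = 4.5648 mm
difference = 5.7912 − 4.5648 = 1.2264 mm

1.23 mm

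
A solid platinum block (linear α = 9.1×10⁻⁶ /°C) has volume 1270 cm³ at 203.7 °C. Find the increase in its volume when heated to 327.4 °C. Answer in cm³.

ΔV = 4.29 cm³

Isotropic solid: β ≈ 3α = 2.7×10⁻⁵ /K; ΔT = 123.7 K
ΔV = 3αV₀ΔT = 3(9.1×10⁻⁶)(1270)(123.7) = 4.29 cm³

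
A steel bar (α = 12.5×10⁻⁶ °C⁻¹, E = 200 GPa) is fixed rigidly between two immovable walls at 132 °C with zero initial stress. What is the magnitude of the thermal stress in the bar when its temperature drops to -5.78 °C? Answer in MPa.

σ = 344 MPa

Fully constrained: the free strain ε = αΔT is blocked, so σ = Eε = EαΔT.
|ΔT| = 137.78 K
σ = 200×10⁹ × 12.5×10⁻⁶ × 137.78 = 3.44×10⁸ Pa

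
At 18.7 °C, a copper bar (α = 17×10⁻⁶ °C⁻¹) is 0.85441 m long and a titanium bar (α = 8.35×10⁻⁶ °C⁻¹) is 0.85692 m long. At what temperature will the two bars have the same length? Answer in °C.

T = 359.3 °C

Equal length when α₁L₁ΔT − α₂L₂ΔT = L₂ − L₁ = 2.51×10⁻³ m
α₁L₁ = 1.452497×10⁻⁵, α₂L₂ = 7.155282×10⁻⁶ → Δ(αL) = 7.369688×10⁻⁶ m/K
ΔT = 2.51×10⁻³ / 7.369688×10⁻⁶ = 340.584 K, so T = 18.7 + 340.584 = 359.284 °C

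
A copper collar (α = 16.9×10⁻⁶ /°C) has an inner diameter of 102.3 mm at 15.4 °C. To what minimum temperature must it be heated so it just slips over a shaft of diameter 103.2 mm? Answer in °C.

T = 536 °C

Required Δd = 103.2 − 102.3 = 0.9 mm
Δd = αd₀ΔT ⇒ ΔT = Δd/(αd₀) = 0.9 / (16.9×10⁻⁶ × 102.3) = 520.57 K
T_min = 15.4 + 520.57 = 535.97 °C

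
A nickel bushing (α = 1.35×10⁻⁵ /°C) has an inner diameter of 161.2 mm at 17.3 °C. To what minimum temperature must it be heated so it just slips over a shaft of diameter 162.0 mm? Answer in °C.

Required Δd = 162.0 − 161.2 = 0.8 mm
Δd = αd₀ΔT ⇒ ΔT = Δd/(αd₀) = 0.8 / (1.35×10⁻⁵ × 161.2) = 367.61 K
T_min = 17.3 + 367.61 = 384.91 °C

T = 385 °C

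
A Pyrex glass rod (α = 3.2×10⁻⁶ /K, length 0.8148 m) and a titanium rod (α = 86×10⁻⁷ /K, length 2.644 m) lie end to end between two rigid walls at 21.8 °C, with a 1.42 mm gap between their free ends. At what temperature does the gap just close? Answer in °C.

Gap closes when ΔL₁ + ΔL₂ = 1.42 mm = 1.42×10⁻³ m
(α₁L₁ + α₂L₂)ΔT = g
α₁L₁ + α₂L₂ = 3.2×10⁻⁶×0.8148 + 86×10⁻⁷×2.644 = 2.534576×10⁻⁵ m/K
ΔT = 1.42×10⁻³ / 2.534576×10⁻⁵ = 56.025 K
T = 21.8 + 56.025 = 77.825 °C

T = 77.8 °C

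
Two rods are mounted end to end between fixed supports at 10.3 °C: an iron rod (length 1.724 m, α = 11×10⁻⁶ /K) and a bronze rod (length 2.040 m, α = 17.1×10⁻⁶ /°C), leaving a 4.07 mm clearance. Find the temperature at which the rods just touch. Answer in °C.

T = 85.9 °C

Gap closes when ΔL₁ + ΔL₂ = 4.07 mm = 4.07×10⁻³ m
(α₁L₁ + α₂L₂)ΔT = g
α₁L₁ + α₂L₂ = 11×10⁻⁶×1.724 + 17.1×10⁻⁶×2.040 = 5.3848×10⁻⁵ m/K
ΔT = 4.07×10⁻³ / 5.3848×10⁻⁵ = 75.583 K
T = 10.3 + 75.583 = 85.883 °C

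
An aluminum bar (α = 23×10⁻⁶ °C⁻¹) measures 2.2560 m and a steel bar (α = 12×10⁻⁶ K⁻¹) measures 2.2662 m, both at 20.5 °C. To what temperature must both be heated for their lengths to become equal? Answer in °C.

Equal length when α₁L₁ΔT − α₂L₂ΔT = L₂ − L₁ = 1.02×10⁻² m
α₁L₁ = 5.1888×10⁻⁵, α₂L₂ = 2.71944×10⁻⁵ → Δ(αL) = 2.46936×10⁻⁵ m/K
ΔT = 1.02×10⁻² / 2.46936×10⁻⁵ = 413.062 K, so T = 20.5 + 413.062 = 433.562 °C

T = 433.6 °C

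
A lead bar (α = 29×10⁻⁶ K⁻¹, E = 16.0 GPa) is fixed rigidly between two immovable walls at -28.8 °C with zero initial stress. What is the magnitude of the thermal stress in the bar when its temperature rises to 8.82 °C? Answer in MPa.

Fully constrained: the free strain ε = αΔT is blocked, so σ = Eε = EαΔT.
|ΔT| = 37.62 K
σ = 16.0×10⁹ × 29×10⁻⁶ × 37.62 = 1.75×10⁷ Pa

σ = 17.5 MPa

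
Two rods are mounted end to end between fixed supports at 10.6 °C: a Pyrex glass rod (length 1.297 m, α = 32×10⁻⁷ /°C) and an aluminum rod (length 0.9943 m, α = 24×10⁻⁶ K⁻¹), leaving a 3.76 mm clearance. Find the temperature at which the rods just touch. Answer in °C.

T = 145 °C

Gap closes when ΔL₁ + ΔL₂ = 3.76 mm = 3.76×10⁻³ m
(α₁L₁ + α₂L₂)ΔT = g
α₁L₁ + α₂L₂ = 32×10⁻⁷×1.297 + 24×10⁻⁶×0.9943 = 2.80136×10⁻⁵ m/K
ΔT = 3.76×10⁻³ / 2.80136×10⁻⁵ = 134.22 K
T = 10.6 + 134.22 = 144.82 °C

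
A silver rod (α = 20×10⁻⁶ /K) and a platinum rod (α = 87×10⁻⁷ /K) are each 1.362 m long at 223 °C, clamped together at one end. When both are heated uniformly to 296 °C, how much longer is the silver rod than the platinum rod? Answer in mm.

ΔT = 73 K
silver: ΔL = 20×10⁻⁶ × 1.362 m × 73 = 1.9885×10⁻³ m = 1.9885 mm
platinum: ΔL = 87×10⁻⁷ × 1.362 m × 73 = 8.6501×10⁻⁴ m = 0.86501 mm
difference = 1.9885 − 0.86501 = 1.12349 mm

1.12 mm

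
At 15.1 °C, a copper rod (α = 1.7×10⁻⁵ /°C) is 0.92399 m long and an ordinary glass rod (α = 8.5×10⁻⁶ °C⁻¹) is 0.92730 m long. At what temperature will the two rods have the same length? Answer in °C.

T = 438.1 °C

Equal length when α₁L₁ΔT − α₂L₂ΔT = L₂ − L₁ = 3.31×10⁻³ m
α₁L₁ = 1.570783×10⁻⁵, α₂L₂ = 7.88205×10⁻⁶ → Δ(αL) = 7.82578×10⁻⁶ m/K
ΔT = 3.31×10⁻³ / 7.82578×10⁻⁶ = 422.961 K, so T = 15.1 + 422.961 = 438.061 °C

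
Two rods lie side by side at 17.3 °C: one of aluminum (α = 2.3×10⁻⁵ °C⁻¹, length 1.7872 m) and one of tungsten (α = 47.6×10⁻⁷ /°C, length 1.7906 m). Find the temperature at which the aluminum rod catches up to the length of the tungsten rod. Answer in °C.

T = 121.7 °C

Equal length when α₁L₁ΔT − α₂L₂ΔT = L₂ − L₁ = 3.40×10⁻³ m
α₁L₁ = 4.11056×10⁻⁵, α₂L₂ = 8.523256×10⁻⁶ → Δ(αL) = 3.2582344×10⁻⁵ m/K
ΔT = 3.40×10⁻³ / 3.2582344×10⁻⁵ = 104.351 K, so T = 17.3 + 104.351 = 121.651 °C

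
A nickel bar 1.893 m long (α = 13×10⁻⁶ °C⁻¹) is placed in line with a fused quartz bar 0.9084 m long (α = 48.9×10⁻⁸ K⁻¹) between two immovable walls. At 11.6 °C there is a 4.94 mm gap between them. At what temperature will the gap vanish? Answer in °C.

T = 209 °C

Gap closes when ΔL₁ + ΔL₂ = 4.94 mm = 4.94×10⁻³ m
(α₁L₁ + α₂L₂)ΔT = g
α₁L₁ + α₂L₂ = 13×10⁻⁶×1.893 + 48.9×10⁻⁸×0.9084 = 2.50532076×10⁻⁵ m/K
ΔT = 4.94×10⁻³ / 2.50532076×10⁻⁵ = 197.18 K
T = 11.6 + 197.18 = 208.78 °C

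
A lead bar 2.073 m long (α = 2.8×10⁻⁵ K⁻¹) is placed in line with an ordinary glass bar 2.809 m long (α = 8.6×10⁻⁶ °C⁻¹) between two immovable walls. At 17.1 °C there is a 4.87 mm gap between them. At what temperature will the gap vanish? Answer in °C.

T = 76.3 °C

α₁L₁ = 5.8044×10⁻⁵ m/K, α₂L₂ = 2.41574×10⁻⁵ m/K → total 8.22014×10⁻⁵ m/K
ΔT = g/(α₁L₁+α₂L₂) = 4.87×10⁻³ / 8.22014×10⁻⁵ = 59.245 K
T = 17.1 + 59.245 = 76.345 °C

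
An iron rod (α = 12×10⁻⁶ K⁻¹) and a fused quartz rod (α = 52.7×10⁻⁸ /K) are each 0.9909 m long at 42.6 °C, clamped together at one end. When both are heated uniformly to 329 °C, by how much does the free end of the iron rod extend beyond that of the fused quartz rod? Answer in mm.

ΔT = 286.4 K
iron: ΔL = 12×10⁻⁶ × 0.9909 m × 286.4 = 3.4055×10⁻³ m = 3.4055 mm
fused quartz: ΔL = 52.7×10⁻⁸ × 0.9909 m × 286.4 = 1.4956×10⁻⁴ m = 0.14956 mm
difference = 3.4055 − 0.14956 = 3.25594 mm

3.26 mm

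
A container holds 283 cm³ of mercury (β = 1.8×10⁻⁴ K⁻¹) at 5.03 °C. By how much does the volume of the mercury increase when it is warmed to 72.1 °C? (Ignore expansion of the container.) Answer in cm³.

ΔV = 3.42 cm³

|ΔT| = |72.1 − 5.03| = 67.07 K
ΔV = βV₀ΔT = (1.8×10⁻⁴)(283)(67.07) = 3.42 cm³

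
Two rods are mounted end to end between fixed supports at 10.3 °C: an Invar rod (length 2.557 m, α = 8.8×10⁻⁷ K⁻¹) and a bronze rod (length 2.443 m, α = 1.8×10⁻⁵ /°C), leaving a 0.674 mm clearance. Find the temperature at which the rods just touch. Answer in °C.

Gap closes when ΔL₁ + ΔL₂ = 0.674 mm = 6.74×10⁻⁴ m
(α₁L₁ + α₂L₂)ΔT = g
α₁L₁ + α₂L₂ = 8.8×10⁻⁷×2.557 + 1.8×10⁻⁵×2.443 = 4.622416×10⁻⁵ m/K
ΔT = 6.74×10⁻⁴ / 4.622416×10⁻⁵ = 14.581 K
T = 10.3 + 14.581 = 24.881 °C

T = 24.9 °C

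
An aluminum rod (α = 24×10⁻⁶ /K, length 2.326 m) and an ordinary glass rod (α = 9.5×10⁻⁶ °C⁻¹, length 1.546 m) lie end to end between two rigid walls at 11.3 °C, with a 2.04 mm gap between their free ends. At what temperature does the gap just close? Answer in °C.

Gap closes when ΔL₁ + ΔL₂ = 2.04 mm = 2.04×10⁻³ m
(α₁L₁ + α₂L₂)ΔT = g
α₁L₁ + α₂L₂ = 24×10⁻⁶×2.326 + 9.5×10⁻⁶×1.546 = 7.0511×10⁻⁵ m/K
ΔT = 2.04×10⁻³ / 7.0511×10⁻⁵ = 28.932 K
T = 11.3 + 28.932 = 40.232 °C

T = 40.2 °C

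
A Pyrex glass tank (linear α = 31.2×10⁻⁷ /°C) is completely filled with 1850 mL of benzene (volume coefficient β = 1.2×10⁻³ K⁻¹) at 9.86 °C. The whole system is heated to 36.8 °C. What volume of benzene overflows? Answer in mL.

The tank also expands: β_container ≈ 3α = 9.36×10⁻⁶ /K
Net overflow = V₀(β_liq − 3α_cont)ΔT
β − 3α = 1.20×10⁻³ − 9.36×10⁻⁶ = 1.19064×10⁻³ /K; ΔT = 26.94 K
ΔV = 1850 × 1.19064×10⁻³ × 26.94 = 59.3 mL

59.3 mL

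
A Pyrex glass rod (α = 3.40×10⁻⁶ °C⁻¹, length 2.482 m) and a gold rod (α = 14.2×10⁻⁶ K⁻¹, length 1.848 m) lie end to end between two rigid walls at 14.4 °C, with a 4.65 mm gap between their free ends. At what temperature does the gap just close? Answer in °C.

T = 148 °C

Gap closes when ΔL₁ + ΔL₂ = 4.65 mm = 4.65×10⁻³ m
(α₁L₁ + α₂L₂)ΔT = g
α₁L₁ + α₂L₂ = 3.40×10⁻⁶×2.482 + 14.2×10⁻⁶×1.848 = 3.46804×10⁻⁵ m/K
ΔT = 4.65×10⁻³ / 3.46804×10⁻⁵ = 134.08 K
T = 14.4 + 134.08 = 148.48 °C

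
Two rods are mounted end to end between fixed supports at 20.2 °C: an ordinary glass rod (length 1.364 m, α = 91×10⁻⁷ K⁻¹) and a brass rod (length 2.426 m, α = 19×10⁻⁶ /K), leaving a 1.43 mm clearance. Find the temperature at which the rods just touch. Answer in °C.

T = 44.6 °C

α₁L₁ = 1.24124×10⁻⁵ m/K, α₂L₂ = 4.6094×10⁻⁵ m/K → total 5.85064×10⁻⁵ m/K
ΔT = g/(α₁L₁+α₂L₂) = 1.43×10⁻³ / 5.85064×10⁻⁵ = 24.442 K
T = 20.2 + 24.442 = 44.642 °C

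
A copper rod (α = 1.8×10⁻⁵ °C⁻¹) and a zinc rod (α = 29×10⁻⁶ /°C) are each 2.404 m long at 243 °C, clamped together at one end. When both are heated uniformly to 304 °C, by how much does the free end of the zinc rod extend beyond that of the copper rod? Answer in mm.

1.61 mm

ΔT = 61 K
copper: ΔL = 1.8×10⁻⁵ × 2.404 m × 61 = 2.6396×10⁻³ m = 2.6396 mm
zinc: ΔL = 29×10⁻⁶ × 2.404 m × 61 = 4.2527×10⁻³ m = 4.2527 mm
difference = 4.2527 − 2.6396 = 1.6131 mm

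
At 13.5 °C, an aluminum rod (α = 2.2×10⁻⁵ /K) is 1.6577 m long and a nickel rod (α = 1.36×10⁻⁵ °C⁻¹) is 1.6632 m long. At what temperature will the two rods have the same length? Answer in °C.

T = 410.6 °C

Equal length when α₁L₁ΔT − α₂L₂ΔT = L₂ − L₁ = 5.50×10⁻³ m
α₁L₁ = 3.64694×10⁻⁵, α₂L₂ = 2.261952×10⁻⁵ → Δ(αL) = 1.384988×10⁻⁵ m/K
ΔT = 5.50×10⁻³ / 1.384988×10⁻⁵ = 397.115 K, so T = 13.5 + 397.115 = 410.615 °C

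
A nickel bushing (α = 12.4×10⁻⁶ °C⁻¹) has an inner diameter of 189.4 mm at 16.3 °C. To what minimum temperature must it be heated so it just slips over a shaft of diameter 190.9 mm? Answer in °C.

T = 655 °C

Required Δd = 190.9 − 189.4 = 1.5 mm
Δd = αd₀ΔT ⇒ ΔT = Δd/(αd₀) = 1.5 / (12.4×10⁻⁶ × 189.4) = 638.69 K
T_min = 16.3 + 638.69 = 654.99 °C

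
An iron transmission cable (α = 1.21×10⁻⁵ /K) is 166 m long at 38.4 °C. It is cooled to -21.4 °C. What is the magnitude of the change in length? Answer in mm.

|ΔT| = |-21.4 − 38.4| = 59.8 K
ΔL = αL₀ΔT = (1.21×10⁻⁵)(166)(59.8) = 1.20×10⁻¹ m

ΔL = 120 mm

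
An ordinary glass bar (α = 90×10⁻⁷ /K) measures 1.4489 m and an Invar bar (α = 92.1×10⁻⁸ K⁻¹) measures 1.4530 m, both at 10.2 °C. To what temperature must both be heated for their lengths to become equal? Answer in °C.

L₁(1 + α₁ΔT) = L₂(1 + α₂ΔT) ⇒ ΔT = (L₂ − L₁)/(α₁L₁ − α₂L₂)
L₂ − L₁ = 1.4530 − 1.4489 = 4.10×10⁻³ m
α₁L₁ − α₂L₂ = 90×10⁻⁷×1.4489 − 92.1×10⁻⁸×1.4530 = 1.1701887×10⁻⁵ m/K
ΔT = 4.10×10⁻³ / 1.1701887×10⁻⁵ = 350.371 K
T = 10.2 + 350.371 = 360.571 °C

T = 360.6 °C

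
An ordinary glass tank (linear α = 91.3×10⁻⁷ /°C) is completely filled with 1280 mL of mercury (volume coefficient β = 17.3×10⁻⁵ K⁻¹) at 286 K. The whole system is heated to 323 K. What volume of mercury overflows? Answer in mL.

The tank also expands: β_container ≈ 3α = 2.739×10⁻⁵ /K
Net overflow = V₀(β_liq − 3α_cont)ΔT
β − 3α = 1.73×10⁻⁴ − 2.739×10⁻⁵ = 1.4561×10⁻⁴ /K; ΔT = 37 K
ΔV = 1280 × 1.4561×10⁻⁴ × 37 = 6.90 mL

6.90 mL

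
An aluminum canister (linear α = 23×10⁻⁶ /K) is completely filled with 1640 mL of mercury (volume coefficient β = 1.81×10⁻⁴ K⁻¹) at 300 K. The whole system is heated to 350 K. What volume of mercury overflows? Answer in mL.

The canister also expands: β_container ≈ 3α = 6.9×10⁻⁵ /K
Net overflow = V₀(β_liq − 3α_cont)ΔT
β − 3α = 1.81×10⁻⁴ − 6.9×10⁻⁵ = 1.12×10⁻⁴ /K; ΔT = 50 K
ΔV = 1640 × 1.12×10⁻⁴ × 50 = 9.18 mL

9.18 mL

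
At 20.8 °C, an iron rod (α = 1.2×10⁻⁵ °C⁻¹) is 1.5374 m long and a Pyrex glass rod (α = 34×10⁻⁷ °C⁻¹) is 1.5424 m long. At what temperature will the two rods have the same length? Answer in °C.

L₁(1 + α₁ΔT) = L₂(1 + α₂ΔT) ⇒ ΔT = (L₂ − L₁)/(α₁L₁ − α₂L₂)
L₂ − L₁ = 1.5424 − 1.5374 = 5.00×10⁻³ m
α₁L₁ − α₂L₂ = 1.2×10⁻⁵×1.5374 − 34×10⁻⁷×1.5424 = 1.320464×10⁻⁵ m/K
ΔT = 5.00×10⁻³ / 1.320464×10⁻⁵ = 378.655 K
T = 20.8 + 378.655 = 399.455 °C

T = 399.5 °C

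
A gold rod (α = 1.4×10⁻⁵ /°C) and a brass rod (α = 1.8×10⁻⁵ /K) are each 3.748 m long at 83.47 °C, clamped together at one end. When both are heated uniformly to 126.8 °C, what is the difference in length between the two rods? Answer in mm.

ΔT = 43.33 K
gold: ΔL = 1.4×10⁻⁵ × 3.748 m × 43.33 = 2.2736×10⁻³ m = 2.2736 mm
brass: ΔL = 1.8×10⁻⁵ × 3.748 m × 43.33 = 2.9232×10⁻³ m = 2.9232 mm
difference = 2.9232 − 2.2736 = 0.6496 mm

0.650 mm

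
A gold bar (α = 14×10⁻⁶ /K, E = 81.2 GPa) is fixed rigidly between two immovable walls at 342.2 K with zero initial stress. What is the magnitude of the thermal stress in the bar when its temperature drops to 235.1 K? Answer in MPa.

σ = 122 MPa

Fully constrained: the free strain ε = αΔT is blocked, so σ = Eε = EαΔT.
|ΔT| = 107.1 K
σ = 81.2×10⁹ × 14×10⁻⁶ × 107.1 = 1.22×10⁸ Pa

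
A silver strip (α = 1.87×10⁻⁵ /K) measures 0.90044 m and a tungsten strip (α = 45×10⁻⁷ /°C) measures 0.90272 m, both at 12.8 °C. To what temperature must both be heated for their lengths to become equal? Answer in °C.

L₁(1 + α₁ΔT) = L₂(1 + α₂ΔT) ⇒ ΔT = (L₂ − L₁)/(α₁L₁ − α₂L₂)
L₂ − L₁ = 0.90272 − 0.90044 = 2.28×10⁻³ m
α₁L₁ − α₂L₂ = 1.87×10⁻⁵×0.90044 − 45×10⁻⁷×0.90272 = 1.2775988×10⁻⁵ m/K
ΔT = 2.28×10⁻³ / 1.2775988×10⁻⁵ = 178.460 K
T = 12.8 + 178.460 = 191.260 °C

T = 191.3 °C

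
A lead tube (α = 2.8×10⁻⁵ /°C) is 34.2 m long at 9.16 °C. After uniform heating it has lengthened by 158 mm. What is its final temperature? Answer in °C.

ΔL = αL₀ΔT ⇒ ΔT = ΔL / (αL₀)
ΔT = 158×10⁻³ m / (2.8×10⁻⁵ × 34.2 m) = 165.00 K
T = 9.16 + 165.00 = 174.16 °C

T = 174 °C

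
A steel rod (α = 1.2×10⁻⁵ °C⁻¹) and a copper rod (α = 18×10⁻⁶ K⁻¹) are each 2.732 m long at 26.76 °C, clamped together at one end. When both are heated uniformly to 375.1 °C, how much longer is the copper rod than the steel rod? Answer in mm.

ΔT = 348.34 K
steel: ΔL = 1.2×10⁻⁵ × 2.732 m × 348.34 = 1.1420×10⁻² m = 11.420 mm
copper: ΔL = 18×10⁻⁶ × 2.732 m × 348.34 = 1.7130×10⁻² m = 17.130 mm
difference = 17.130 − 11.420 = 5.71 mm

5.71 mm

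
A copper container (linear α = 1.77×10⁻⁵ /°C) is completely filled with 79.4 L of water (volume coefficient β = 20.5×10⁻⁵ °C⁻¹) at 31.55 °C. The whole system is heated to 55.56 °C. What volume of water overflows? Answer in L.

The container also expands: β_container ≈ 3α = 5.31×10⁻⁵ /K
Net overflow = V₀(β_liq − 3α_cont)ΔT
β − 3α = 2.05×10⁻⁴ − 5.31×10⁻⁵ = 1.519×10⁻⁴ /K; ΔT = 24.01 K
ΔV = 79.4 × 1.519×10⁻⁴ × 24.01 = 0.290 L

0.290 L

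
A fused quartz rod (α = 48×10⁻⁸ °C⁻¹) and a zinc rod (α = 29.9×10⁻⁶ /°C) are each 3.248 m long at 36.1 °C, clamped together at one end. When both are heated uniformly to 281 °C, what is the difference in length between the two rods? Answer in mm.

ΔT = 244.9 K
fused quartz: ΔL = 48×10⁻⁸ × 3.248 m × 244.9 = 3.8181×10⁻⁴ m = 0.38181 mm
zinc: ΔL = 29.9×10⁻⁶ × 3.248 m × 244.9 = 2.3784×10⁻² m = 23.784 mm
difference = 23.784 − 0.38181 = 23.40219 mm

23.4 mm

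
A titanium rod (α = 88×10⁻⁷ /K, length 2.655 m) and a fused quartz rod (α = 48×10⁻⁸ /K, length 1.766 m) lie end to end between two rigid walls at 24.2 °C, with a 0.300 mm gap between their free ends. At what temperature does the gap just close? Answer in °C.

α₁L₁ = 2.3364×10⁻⁵ m/K, α₂L₂ = 8.4768×10⁻⁷ m/K → total 2.421168×10⁻⁵ m/K
ΔT = g/(α₁L₁+α₂L₂) = 3.00×10⁻⁴ / 2.421168×10⁻⁵ = 12.391 K
T = 24.2 + 12.391 = 36.591 °C

T = 36.6 °C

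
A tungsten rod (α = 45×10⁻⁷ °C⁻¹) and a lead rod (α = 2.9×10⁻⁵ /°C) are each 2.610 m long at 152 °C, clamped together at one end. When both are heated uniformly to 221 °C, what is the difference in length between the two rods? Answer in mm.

ΔT = 69 K
tungsten: ΔL = 45×10⁻⁷ × 2.610 m × 69 = 8.1041×10⁻⁴ m = 0.81041 mm
lead: ΔL = 2.9×10⁻⁵ × 2.610 m × 69 = 5.2226×10⁻³ m = 5.2226 mm
difference = 5.2226 − 0.81041 = 4.41219 mm

4.41 mm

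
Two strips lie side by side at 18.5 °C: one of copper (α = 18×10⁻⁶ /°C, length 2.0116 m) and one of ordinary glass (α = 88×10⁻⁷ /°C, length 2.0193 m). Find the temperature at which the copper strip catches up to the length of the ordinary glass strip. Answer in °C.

L₁(1 + α₁ΔT) = L₂(1 + α₂ΔT) ⇒ ΔT = (L₂ − L₁)/(α₁L₁ − α₂L₂)
L₂ − L₁ = 2.0193 − 2.0116 = 7.70×10⁻³ m
α₁L₁ − α₂L₂ = 18×10⁻⁶×2.0116 − 88×10⁻⁷×2.0193 = 1.843896×10⁻⁵ m/K
ΔT = 7.70×10⁻³ / 1.843896×10⁻⁵ = 417.594 K
T = 18.5 + 417.594 = 436.094 °C

T = 436.1 °C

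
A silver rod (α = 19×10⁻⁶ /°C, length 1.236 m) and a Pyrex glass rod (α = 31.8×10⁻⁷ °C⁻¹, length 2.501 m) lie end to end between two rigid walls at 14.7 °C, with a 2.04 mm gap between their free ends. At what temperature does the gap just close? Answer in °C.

T = 79.6 °C

Gap closes when ΔL₁ + ΔL₂ = 2.04 mm = 2.04×10⁻³ m
(α₁L₁ + α₂L₂)ΔT = g
α₁L₁ + α₂L₂ = 19×10⁻⁶×1.236 + 31.8×10⁻⁷×2.501 = 3.143718×10⁻⁵ m/K
ΔT = 2.04×10⁻³ / 3.143718×10⁻⁵ = 64.891 K
T = 14.7 + 64.891 = 79.591 °C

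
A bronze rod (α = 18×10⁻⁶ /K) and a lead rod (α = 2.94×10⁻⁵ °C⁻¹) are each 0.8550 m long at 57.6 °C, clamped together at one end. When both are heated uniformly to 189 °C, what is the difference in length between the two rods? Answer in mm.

1.28 mm

ΔT = 131.4 K
bronze: ΔL = 18×10⁻⁶ × 0.8550 m × 131.4 = 2.0222×10⁻³ m = 2.0222 mm
lead: ΔL = 2.94×10⁻⁵ × 0.8550 m × 131.4 = 3.3030×10⁻³ m = 3.3030 mm
difference = 3.3030 − 2.0222 = 1.2808 mm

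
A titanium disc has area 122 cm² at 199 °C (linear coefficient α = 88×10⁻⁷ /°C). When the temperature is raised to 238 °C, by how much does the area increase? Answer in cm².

ΔA = 0.0837 cm²

Area coefficient ≈ 2α; |ΔT| = 39 K
ΔA = 2αA₀ΔT = 2(88×10⁻⁷)(122)(39) = 0.0837 cm²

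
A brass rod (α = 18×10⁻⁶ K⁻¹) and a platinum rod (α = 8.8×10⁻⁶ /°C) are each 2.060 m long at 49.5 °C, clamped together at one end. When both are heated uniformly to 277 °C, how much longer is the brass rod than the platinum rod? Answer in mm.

4.31 mm

ΔT = 227.5 K
brass: ΔL = 18×10⁻⁶ × 2.060 m × 227.5 = 8.4357×10⁻³ m = 8.4357 mm
platinum: ΔL = 8.8×10⁻⁶ × 2.060 m × 227.5 = 4.1241×10⁻³ m = 4.1241 mm
difference = 8.4357 − 4.1241 = 4.3116 mm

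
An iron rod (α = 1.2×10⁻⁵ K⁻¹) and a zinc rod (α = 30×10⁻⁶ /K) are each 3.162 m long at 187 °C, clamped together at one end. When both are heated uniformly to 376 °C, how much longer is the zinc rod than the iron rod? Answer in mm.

10.8 mm

ΔT = 189 K
iron: ΔL = 1.2×10⁻⁵ × 3.162 m × 189 = 7.1714×10⁻³ m = 7.1714 mm
zinc: ΔL = 30×10⁻⁶ × 3.162 m × 189 = 1.7929×10⁻² m = 17.929 mm
difference = 17.929 − 7.1714 = 10.7576 mm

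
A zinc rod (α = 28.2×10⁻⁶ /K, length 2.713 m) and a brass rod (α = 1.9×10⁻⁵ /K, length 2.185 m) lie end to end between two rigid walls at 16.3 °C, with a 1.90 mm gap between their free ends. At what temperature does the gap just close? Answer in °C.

Gap closes when ΔL₁ + ΔL₂ = 1.90 mm = 1.90×10⁻³ m
(α₁L₁ + α₂L₂)ΔT = g
α₁L₁ + α₂L₂ = 28.2×10⁻⁶×2.713 + 1.9×10⁻⁵×2.185 = 1.180216×10⁻⁴ m/K
ΔT = 1.90×10⁻³ / 1.180216×10⁻⁴ = 16.099 K
T = 16.3 + 16.099 = 32.399 °C

T = 32.4 °C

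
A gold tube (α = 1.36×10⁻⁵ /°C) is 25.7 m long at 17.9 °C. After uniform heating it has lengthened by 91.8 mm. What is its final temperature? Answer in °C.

ΔL = αL₀ΔT ⇒ ΔT = ΔL / (αL₀)
ΔT = 91.8×10⁻³ m / (1.36×10⁻⁵ × 25.7 m) = 262.65 K
T = 17.9 + 262.65 = 280.55 °C

T = 281 °C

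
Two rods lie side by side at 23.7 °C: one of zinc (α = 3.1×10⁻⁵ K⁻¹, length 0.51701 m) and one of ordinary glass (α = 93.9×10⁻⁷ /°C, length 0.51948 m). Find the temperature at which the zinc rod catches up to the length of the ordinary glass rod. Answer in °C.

Equal length when α₁L₁ΔT − α₂L₂ΔT = L₂ − L₁ = 2.47×10⁻³ m
α₁L₁ = 1.602731×10⁻⁵, α₂L₂ = 4.8779172×10⁻⁶ → Δ(αL) = 1.11493928×10⁻⁵ m/K
ΔT = 2.47×10⁻³ / 1.11493928×10⁻⁵ = 221.537 K, so T = 23.7 + 221.537 = 245.237 °C

T = 245.2 °C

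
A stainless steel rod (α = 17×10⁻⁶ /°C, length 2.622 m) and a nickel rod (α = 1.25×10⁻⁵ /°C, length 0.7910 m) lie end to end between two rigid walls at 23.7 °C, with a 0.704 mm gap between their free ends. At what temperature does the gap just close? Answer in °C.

T = 36.6 °C

α₁L₁ = 4.4574×10⁻⁵ m/K, α₂L₂ = 9.8875×10⁻⁶ m/K → total 5.44615×10⁻⁵ m/K
ΔT = g/(α₁L₁+α₂L₂) = 7.04×10⁻⁴ / 5.44615×10⁻⁵ = 12.927 K
T = 23.7 + 12.927 = 36.627 °C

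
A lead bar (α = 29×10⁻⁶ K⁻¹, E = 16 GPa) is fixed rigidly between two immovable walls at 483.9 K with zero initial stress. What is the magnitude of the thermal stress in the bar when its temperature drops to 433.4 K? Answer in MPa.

σ = 23.4 MPa

Fully constrained: the free strain ε = αΔT is blocked, so σ = Eε = EαΔT.
|ΔT| = 50.5 K
σ = 16.0×10⁹ × 29×10⁻⁶ × 50.5 = 2.34×10⁷ Pa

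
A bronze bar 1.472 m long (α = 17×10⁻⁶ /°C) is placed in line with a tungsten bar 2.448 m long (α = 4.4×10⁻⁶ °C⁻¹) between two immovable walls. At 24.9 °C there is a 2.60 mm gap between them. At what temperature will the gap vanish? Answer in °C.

Gap closes when ΔL₁ + ΔL₂ = 2.60 mm = 2.60×10⁻³ m
(α₁L₁ + α₂L₂)ΔT = g
α₁L₁ + α₂L₂ = 17×10⁻⁶×1.472 + 4.4×10⁻⁶×2.448 = 3.57952×10⁻⁵ m/K
ΔT = 2.60×10⁻³ / 3.57952×10⁻⁵ = 72.635 K
T = 24.9 + 72.635 = 97.535 °C

T = 97.5 °C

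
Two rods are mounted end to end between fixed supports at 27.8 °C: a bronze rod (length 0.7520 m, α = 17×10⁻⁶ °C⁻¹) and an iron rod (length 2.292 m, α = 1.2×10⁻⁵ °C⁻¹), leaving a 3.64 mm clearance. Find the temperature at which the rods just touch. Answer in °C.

α₁L₁ = 1.2784×10⁻⁵ m/K, α₂L₂ = 2.7504×10⁻⁵ m/K → total 4.0288×10⁻⁵ m/K
ΔT = g/(α₁L₁+α₂L₂) = 3.64×10⁻³ / 4.0288×10⁻⁵ = 90.35 K
T = 27.8 + 90.35 = 118.15 °C

T = 118 °C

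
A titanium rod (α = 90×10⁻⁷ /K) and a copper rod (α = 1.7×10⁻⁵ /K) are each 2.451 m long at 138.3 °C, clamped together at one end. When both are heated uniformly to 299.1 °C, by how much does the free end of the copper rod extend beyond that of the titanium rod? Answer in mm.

3.15 mm

ΔT = 160.8 K
titanium: ΔL = 90×10⁻⁷ × 2.451 m × 160.8 = 3.5471×10⁻³ m = 3.5471 mm
copper: ΔL = 1.7×10⁻⁵ × 2.451 m × 160.8 = 6.7001×10⁻³ m = 6.7001 mm
difference = 6.7001 − 3.5471 = 3.1530 mm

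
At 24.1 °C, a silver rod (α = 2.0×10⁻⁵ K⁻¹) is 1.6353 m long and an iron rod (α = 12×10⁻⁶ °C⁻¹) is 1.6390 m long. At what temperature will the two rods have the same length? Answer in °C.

T = 307.9 °C

Equal length when α₁L₁ΔT − α₂L₂ΔT = L₂ − L₁ = 3.70×10⁻³ m
α₁L₁ = 3.2706×10⁻⁵, α₂L₂ = 1.9668×10⁻⁵ → Δ(αL) = 1.3038×10⁻⁵ m/K
ΔT = 3.70×10⁻³ / 1.3038×10⁻⁵ = 283.786 K, so T = 24.1 + 283.786 = 307.886 °C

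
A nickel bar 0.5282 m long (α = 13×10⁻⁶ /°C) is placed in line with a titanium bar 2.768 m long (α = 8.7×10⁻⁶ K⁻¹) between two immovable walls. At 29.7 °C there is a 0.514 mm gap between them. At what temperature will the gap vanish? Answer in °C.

α₁L₁ = 6.8666×10⁻⁶ m/K, α₂L₂ = 2.40816×10⁻⁵ m/K → total 3.09482×10⁻⁵ m/K
ΔT = g/(α₁L₁+α₂L₂) = 5.14×10⁻⁴ / 3.09482×10⁻⁵ = 16.608 K
T = 29.7 + 16.608 = 46.308 °C

T = 46.3 °C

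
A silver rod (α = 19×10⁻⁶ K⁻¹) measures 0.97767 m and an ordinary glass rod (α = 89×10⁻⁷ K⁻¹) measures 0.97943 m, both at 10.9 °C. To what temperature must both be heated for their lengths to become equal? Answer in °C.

T = 189.4 °C

L₁(1 + α₁ΔT) = L₂(1 + α₂ΔT) ⇒ ΔT = (L₂ − L₁)/(α₁L₁ − α₂L₂)
L₂ − L₁ = 0.97943 − 0.97767 = 1.76×10⁻³ m
α₁L₁ − α₂L₂ = 19×10⁻⁶×0.97767 − 89×10⁻⁷×0.97943 = 9.858803×10⁻⁶ m/K
ΔT = 1.76×10⁻³ / 9.858803×10⁻⁶ = 178.521 K
T = 10.9 + 178.521 = 189.421 °C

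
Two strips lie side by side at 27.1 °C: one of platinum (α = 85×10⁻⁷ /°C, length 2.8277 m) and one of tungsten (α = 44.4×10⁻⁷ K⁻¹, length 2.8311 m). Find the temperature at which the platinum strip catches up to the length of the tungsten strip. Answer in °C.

T = 323.6 °C

L₁(1 + α₁ΔT) = L₂(1 + α₂ΔT) ⇒ ΔT = (L₂ − L₁)/(α₁L₁ − α₂L₂)
L₂ − L₁ = 2.8311 − 2.8277 = 3.40×10⁻³ m
α₁L₁ − α₂L₂ = 85×10⁻⁷×2.8277 − 44.4×10⁻⁷×2.8311 = 1.1465366×10⁻⁵ m/K
ΔT = 3.40×10⁻³ / 1.1465366×10⁻⁵ = 296.545 K
T = 27.1 + 296.545 = 323.645 °C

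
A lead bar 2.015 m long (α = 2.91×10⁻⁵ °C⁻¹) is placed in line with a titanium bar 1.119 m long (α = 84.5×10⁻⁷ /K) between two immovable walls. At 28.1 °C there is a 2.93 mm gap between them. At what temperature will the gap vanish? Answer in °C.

α₁L₁ = 5.86365×10⁻⁵ m/K, α₂L₂ = 9.45555×10⁻⁶ m/K → total 6.809205×10⁻⁵ m/K
ΔT = g/(α₁L₁+α₂L₂) = 2.93×10⁻³ / 6.809205×10⁻⁵ = 43.030 K
T = 28.1 + 43.030 = 71.130 °C

T = 71.1 °C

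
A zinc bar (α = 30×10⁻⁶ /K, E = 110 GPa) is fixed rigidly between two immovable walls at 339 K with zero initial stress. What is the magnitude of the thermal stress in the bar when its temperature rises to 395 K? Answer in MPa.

Fully constrained: the free strain ε = αΔT is blocked, so σ = Eε = EαΔT.
|ΔT| = 56 K
σ = 110×10⁹ × 30×10⁻⁶ × 56 = 1.85×10⁸ Pa

σ = 185 MPa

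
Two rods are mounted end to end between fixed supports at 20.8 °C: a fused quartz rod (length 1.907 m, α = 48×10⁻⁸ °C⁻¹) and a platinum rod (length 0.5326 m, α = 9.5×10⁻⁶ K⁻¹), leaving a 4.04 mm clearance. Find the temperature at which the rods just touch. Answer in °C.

T = 697 °C

Gap closes when ΔL₁ + ΔL₂ = 4.04 mm = 4.04×10⁻³ m
(α₁L₁ + α₂L₂)ΔT = g
α₁L₁ + α₂L₂ = 48×10⁻⁸×1.907 + 9.5×10⁻⁶×0.5326 = 5.97506×10⁻⁶ m/K
ΔT = 4.04×10⁻³ / 5.97506×10⁻⁶ = 676.14 K
T = 20.8 + 676.14 = 696.94 °C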